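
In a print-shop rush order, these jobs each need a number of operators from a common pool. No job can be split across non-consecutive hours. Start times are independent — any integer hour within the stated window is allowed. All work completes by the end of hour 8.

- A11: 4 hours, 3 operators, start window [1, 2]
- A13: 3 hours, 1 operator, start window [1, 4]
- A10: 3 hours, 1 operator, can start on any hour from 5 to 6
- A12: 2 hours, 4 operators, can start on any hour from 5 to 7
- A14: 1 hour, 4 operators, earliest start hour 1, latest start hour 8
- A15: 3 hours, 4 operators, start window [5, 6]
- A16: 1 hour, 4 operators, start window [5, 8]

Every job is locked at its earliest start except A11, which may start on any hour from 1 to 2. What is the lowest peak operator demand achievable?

13

A11@1: h1:8  h2:4  h3:4  h4:3  h5:13  h6:9  h7:5  h8:0 → peak 13
A11@2: h1:5  h2:4  h3:4  h4:3  h5:16  h6:9  h7:5  h8:0 → peak 16
Best is A11@1, peak 13.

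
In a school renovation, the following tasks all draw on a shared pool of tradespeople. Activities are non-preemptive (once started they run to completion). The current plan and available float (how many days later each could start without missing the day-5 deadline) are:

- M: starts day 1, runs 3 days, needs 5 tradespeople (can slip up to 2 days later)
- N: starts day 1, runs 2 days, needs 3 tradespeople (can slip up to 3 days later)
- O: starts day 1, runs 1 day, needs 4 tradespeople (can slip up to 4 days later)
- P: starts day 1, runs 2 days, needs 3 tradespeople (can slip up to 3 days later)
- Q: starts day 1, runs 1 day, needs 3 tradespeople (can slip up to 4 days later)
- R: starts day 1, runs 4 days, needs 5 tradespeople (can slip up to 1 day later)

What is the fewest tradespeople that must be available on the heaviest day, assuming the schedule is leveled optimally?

12

Early-start (M@1, N@1, O@1, P@1, Q@1, R@1) gives peak 23: d1:23  d2:16  d3:10  d4:5  d5:0.
Shift N→4, P→4, R→2.
Schedule M@1, N@4, O@1, P@4, Q@1, R@2: d1:12  d2:10  d3:10  d4:11  d5:11 — peak 12.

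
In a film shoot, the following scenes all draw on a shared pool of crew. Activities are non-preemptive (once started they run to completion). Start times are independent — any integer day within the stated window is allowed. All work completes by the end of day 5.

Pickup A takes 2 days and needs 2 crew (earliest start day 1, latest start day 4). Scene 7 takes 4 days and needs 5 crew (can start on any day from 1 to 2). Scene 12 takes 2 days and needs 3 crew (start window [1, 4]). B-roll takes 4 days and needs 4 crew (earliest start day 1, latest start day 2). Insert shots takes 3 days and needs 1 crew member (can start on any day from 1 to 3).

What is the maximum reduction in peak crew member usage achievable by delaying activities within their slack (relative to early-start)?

3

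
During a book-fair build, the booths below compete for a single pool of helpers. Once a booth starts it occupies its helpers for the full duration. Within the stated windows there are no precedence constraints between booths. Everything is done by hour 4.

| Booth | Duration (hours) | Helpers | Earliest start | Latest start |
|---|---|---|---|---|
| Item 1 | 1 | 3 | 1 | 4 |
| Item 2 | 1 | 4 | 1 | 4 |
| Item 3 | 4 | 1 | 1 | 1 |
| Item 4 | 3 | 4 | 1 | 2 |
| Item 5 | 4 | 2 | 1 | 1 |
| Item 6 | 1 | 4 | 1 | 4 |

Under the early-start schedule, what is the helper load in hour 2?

7

At early start, hour 2 has: Item 3, Item 4, Item 5.
Demand: 1 + 4 + 2 = 7.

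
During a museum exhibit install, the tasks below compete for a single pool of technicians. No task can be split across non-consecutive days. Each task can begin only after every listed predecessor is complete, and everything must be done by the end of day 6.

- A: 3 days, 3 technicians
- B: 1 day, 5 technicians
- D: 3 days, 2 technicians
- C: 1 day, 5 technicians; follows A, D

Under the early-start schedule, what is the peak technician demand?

10

Early-start schedule: A@1, B@1, D@1, C@4.
Load per day: day 1: 10, day 2: 5, day 3: 5, day 4: 5, day 5: 0, day 6: 0.
Peak is 10.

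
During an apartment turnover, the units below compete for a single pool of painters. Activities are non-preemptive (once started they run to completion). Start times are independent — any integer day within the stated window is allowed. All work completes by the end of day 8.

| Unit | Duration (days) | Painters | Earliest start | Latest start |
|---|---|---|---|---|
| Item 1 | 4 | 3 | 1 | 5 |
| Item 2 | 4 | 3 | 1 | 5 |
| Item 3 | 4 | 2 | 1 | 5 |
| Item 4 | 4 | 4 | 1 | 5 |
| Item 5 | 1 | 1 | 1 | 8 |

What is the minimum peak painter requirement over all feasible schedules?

7

Early-start (Item 1@1, Item 2@1, Item 3@1, Item 4@1, Item 5@1) gives peak 13: d1:13  d2:12  d3:12  d4:12  d5:0  d6:0  d7:0  d8:0.
Shift Item 3→5, Item 4→5.
Schedule Item 1@1, Item 2@1, Item 3@5, Item 4@5, Item 5@1: d1:7  d2:6  d3:6  d4:6  d5:6  d6:6  d7:6  d8:6 — peak 7.
Total painter-days = 49 over 8 days ⇒ peak ≥ ⌈49/8⌉ = 7, so 7 is optimal.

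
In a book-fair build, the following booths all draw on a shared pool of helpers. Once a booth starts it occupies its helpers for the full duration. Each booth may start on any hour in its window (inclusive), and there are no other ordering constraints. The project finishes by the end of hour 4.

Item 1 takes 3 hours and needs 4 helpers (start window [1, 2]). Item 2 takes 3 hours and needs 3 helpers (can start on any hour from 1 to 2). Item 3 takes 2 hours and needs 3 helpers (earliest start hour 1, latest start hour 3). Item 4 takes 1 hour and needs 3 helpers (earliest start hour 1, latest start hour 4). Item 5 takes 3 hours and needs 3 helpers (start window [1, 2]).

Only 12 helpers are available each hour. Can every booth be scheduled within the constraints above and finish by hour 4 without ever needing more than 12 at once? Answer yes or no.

no

The minimum achievable peak is 13; 12 < 13, so no feasible schedule stays within the cap.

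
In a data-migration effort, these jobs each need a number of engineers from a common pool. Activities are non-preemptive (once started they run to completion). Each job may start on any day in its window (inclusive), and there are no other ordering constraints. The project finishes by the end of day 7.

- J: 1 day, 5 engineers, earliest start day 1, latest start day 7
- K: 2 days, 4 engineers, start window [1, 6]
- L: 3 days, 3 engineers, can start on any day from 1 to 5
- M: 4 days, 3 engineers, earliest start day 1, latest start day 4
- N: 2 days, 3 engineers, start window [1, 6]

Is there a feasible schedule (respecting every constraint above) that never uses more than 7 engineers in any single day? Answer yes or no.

yes

Schedule J@1, K@2, L@2, M@4, N@5: d1:5  d2:7  d3:7  d4:6  d5:6  d6:6  d7:3 — peak 7 ≤ 7.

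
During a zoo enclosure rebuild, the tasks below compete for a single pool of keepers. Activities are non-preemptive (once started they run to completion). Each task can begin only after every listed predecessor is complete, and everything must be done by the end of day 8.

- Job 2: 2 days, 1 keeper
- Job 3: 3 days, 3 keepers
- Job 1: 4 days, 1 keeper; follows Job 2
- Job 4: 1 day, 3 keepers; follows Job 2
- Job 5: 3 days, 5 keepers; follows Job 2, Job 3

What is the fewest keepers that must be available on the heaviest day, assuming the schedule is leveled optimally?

6

Early-start (Job 2@1, Job 3@1, Job 1@3, Job 4@3, Job 5@4) gives peak 7: d1:4  d2:4  d3:7  d4:6  d5:6  d6:6  d7:0  d8:0.
Shift Job 4→4, Job 5→5.
Schedule Job 2@1, Job 3@1, Job 1@3, Job 4@4, Job 5@5: d1:4  d2:4  d3:4  d4:4  d5:6  d6:6  d7:5  d8:0 — peak 6.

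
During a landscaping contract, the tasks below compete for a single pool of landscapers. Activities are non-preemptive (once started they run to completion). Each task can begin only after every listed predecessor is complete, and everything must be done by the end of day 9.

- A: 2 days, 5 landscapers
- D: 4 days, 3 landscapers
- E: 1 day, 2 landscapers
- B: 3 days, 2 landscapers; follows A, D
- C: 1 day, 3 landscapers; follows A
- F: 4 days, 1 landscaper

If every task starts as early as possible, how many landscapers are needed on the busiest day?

Early-start schedule: A@1, D@1, E@1, B@5, C@3, F@1.
Load per day: day 1: 11, day 2: 9, day 3: 7, day 4: 4, day 5: 2, day 6: 2, day 7: 2, day 8: 0, day 9: 0.
Peak is 11.

11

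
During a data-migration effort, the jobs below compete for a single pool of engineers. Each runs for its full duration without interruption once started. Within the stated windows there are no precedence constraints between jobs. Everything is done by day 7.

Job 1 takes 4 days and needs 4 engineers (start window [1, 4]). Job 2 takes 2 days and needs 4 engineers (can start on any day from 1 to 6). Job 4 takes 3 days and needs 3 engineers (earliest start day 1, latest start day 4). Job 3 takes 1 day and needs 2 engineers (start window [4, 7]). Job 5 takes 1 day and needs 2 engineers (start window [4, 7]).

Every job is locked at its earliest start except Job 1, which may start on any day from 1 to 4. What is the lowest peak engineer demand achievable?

8

Job 1@1: d1:11  d2:11  d3:7  d4:8  d5:0  d6:0  d7:0 → peak 11
Job 1@2: d1:7  d2:11  d3:7  d4:8  d5:4  d6:0  d7:0 → peak 11
Job 1@3: d1:7  d2:7  d3:7  d4:8  d5:4  d6:4  d7:0 → peak 8
Job 1@4: d1:7  d2:7  d3:3  d4:8  d5:4  d6:4  d7:4 → peak 8
Best is Job 1@3, peak 8.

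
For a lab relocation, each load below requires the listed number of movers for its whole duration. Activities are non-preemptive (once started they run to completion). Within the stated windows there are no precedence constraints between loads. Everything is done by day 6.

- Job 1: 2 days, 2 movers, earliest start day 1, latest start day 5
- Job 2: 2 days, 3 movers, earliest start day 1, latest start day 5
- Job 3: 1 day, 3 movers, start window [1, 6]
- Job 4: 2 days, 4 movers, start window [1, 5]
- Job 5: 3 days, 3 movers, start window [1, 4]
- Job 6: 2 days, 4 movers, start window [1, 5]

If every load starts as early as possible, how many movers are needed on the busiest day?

19

Early-start schedule: Job 1@1, Job 2@1, Job 3@1, Job 4@1, Job 5@1, Job 6@1.
Load per day: day 1: 19, day 2: 16, day 3: 3, day 4: 0, day 5: 0, day 6: 0.
Peak is 19.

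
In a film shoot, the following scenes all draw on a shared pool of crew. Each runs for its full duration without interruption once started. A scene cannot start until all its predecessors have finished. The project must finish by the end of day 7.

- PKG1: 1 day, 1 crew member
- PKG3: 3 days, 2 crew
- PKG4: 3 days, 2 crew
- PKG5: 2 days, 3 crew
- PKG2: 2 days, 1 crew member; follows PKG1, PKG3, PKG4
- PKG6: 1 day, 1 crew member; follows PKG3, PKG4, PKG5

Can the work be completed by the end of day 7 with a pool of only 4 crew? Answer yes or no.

yes

Schedule PKG1@1, PKG3@1, PKG4@2, PKG5@5, PKG2@5, PKG6@7: d1:3  d2:4  d3:4  d4:2  d5:4  d6:4  d7:1 — peak 4 ≤ 4.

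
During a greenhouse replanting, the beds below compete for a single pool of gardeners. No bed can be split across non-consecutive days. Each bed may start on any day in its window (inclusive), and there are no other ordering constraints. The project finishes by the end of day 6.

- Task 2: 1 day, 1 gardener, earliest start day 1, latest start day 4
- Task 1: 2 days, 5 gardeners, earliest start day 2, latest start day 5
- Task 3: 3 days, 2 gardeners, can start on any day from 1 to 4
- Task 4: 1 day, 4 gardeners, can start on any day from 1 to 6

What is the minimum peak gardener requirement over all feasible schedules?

Early-start (Task 2@1, Task 1@2, Task 3@1, Task 4@1) gives peak 7: d1:7  d2:7  d3:7  d4:0  d5:0  d6:0.
Shift Task 3→4.
Schedule Task 2@1, Task 1@2, Task 3@4, Task 4@1: d1:5  d2:5  d3:5  d4:2  d5:2  d6:2 — peak 5.

5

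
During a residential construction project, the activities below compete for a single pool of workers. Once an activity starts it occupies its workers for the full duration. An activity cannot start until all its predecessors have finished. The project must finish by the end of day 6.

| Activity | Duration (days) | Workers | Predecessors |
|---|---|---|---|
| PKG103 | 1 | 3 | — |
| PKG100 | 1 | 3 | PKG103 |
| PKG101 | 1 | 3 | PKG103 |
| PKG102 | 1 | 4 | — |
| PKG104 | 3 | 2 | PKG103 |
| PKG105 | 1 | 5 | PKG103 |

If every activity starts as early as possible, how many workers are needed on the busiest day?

13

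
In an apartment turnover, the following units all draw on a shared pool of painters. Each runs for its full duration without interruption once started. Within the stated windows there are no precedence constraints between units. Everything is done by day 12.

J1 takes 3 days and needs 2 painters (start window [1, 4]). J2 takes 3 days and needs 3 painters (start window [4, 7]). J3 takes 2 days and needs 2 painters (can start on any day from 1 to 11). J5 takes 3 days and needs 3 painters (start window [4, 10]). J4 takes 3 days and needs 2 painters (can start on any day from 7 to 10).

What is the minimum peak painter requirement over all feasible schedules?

4

Early-start (J1@1, J2@4, J3@1, J5@4, J4@7) gives peak 6: d1:4  d2:4  d3:2  d4:6  d5:6  d6:6  d7:2  d8:2  d9:2  d10:0  d11:0  d12:0.
Shift J5→7, J4→10.
Schedule J1@1, J2@4, J3@1, J5@7, J4@10: d1:4  d2:4  d3:2  d4:3  d5:3  d6:3  d7:3  d8:3  d9:3  d10:2  d11:2  d12:2 — peak 4.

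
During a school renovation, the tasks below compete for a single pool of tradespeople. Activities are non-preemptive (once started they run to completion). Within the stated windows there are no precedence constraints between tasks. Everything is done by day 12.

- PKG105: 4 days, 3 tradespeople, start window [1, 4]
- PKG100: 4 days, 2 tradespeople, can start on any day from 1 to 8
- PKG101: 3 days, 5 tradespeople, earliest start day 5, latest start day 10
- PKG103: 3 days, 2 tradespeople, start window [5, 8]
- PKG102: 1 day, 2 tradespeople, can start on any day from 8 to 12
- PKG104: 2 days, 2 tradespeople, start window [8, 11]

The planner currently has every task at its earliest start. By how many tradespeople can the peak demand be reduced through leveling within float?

2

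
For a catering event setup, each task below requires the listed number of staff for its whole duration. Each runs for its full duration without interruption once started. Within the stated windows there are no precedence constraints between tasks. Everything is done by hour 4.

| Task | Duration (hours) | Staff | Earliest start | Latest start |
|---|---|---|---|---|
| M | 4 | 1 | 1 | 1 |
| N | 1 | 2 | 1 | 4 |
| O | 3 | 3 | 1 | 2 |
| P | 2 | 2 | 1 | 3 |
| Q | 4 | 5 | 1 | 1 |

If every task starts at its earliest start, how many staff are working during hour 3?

At early start, hour 3 has: M, O, Q.
Demand: 1 + 3 + 5 = 9.

9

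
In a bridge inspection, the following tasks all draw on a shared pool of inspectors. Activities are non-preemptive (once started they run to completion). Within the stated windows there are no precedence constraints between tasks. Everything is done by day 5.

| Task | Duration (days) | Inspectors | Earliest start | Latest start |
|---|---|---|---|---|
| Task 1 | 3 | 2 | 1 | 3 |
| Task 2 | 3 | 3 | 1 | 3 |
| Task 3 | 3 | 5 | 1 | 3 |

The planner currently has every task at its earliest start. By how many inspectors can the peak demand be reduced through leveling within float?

0

Early-start peak: d1:10  d2:10  d3:10  d4:0  d5:0 ⇒ 10.
Leveled (Task 1@1, Task 2@1, Task 3@1): d1:10  d2:10  d3:10  d4:0  d5:0 ⇒ 10.
Reduction 10 − 10 = 0.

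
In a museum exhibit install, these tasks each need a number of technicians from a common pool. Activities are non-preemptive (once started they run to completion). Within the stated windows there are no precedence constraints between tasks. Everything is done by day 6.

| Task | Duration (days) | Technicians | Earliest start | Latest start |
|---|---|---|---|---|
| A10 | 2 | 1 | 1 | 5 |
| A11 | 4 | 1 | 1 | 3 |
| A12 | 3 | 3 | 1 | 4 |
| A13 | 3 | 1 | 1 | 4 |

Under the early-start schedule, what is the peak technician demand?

Early-start schedule: A10@1, A11@1, A12@1, A13@1.
Load per day: day 1: 6, day 2: 6, day 3: 5, day 4: 1, day 5: 0, day 6: 0.
Peak is 6.

6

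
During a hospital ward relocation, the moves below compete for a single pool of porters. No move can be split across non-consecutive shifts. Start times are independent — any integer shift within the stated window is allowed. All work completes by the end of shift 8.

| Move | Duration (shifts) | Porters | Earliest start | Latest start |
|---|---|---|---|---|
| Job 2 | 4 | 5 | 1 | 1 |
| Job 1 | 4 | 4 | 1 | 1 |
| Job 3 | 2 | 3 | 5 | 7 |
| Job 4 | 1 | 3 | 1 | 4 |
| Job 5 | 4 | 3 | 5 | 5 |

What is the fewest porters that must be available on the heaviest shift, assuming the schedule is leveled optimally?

12

Schedule Job 2@1, Job 1@1, Job 3@5, Job 4@1, Job 5@5: s1:12  s2:9  s3:9  s4:9  s5:6  s6:6  s7:3  s8:3 — peak 12.
No arrangement of the 12 feasible schedules does better.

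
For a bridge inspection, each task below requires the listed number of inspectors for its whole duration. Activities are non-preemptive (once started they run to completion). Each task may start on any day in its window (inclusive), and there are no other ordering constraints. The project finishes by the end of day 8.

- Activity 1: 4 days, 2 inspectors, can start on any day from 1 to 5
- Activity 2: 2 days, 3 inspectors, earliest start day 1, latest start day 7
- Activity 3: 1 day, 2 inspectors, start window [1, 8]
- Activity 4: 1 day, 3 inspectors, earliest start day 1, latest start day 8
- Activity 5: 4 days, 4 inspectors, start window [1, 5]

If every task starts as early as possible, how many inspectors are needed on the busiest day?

Early-start schedule: Activity 1@1, Activity 2@1, Activity 3@1, Activity 4@1, Activity 5@1.
Load per day: day 1: 14, day 2: 9, day 3: 6, day 4: 6, day 5: 0, day 6: 0, day 7: 0, day 8: 0.
Peak is 14.

14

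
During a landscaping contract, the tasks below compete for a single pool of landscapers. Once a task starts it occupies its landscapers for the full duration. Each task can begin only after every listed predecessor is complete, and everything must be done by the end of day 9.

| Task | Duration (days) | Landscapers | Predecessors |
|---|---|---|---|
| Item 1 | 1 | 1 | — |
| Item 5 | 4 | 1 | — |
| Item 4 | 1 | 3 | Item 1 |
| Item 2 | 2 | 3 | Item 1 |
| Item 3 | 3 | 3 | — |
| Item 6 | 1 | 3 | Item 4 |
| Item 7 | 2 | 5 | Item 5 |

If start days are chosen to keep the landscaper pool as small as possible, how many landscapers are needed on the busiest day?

5

Early-start (Item 1@1, Item 5@1, Item 4@2, Item 2@2, Item 3@1, Item 6@3, Item 7@5) gives peak 10: d1:5  d2:10  d3:10  d4:1  d5:5  d6:5  d7:0  d8:0  d9:0.
Shift Item 4→4, Item 2→5, Item 6→7, Item 7→8.
Schedule Item 1@1, Item 5@1, Item 4@4, Item 2@5, Item 3@1, Item 6@7, Item 7@8: d1:5  d2:4  d3:4  d4:4  d5:3  d6:3  d7:3  d8:5  d9:5 — peak 5.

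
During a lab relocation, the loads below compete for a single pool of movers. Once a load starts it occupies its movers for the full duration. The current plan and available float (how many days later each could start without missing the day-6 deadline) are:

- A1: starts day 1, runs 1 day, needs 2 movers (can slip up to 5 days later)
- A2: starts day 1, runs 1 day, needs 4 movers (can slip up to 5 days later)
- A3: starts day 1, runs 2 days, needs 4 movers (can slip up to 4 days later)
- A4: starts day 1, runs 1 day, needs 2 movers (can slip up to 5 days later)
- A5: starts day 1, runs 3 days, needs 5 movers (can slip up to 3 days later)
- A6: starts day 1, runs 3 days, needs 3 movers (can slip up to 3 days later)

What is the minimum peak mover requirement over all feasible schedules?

7

Early-start (A1@1, A2@1, A3@1, A4@1, A5@1, A6@1) gives peak 20: d1:20  d2:12  d3:8  d4:0  d5:0  d6:0.
Shift A2→4, A3→5, A4→2, A6→4.
Schedule A1@1, A2@4, A3@5, A4@2, A5@1, A6@4: d1:7  d2:7  d3:5  d4:7  d5:7  d6:7 — peak 7.
Total mover-days = 40 over 6 days ⇒ peak ≥ ⌈40/6⌉ = 7, so 7 is optimal.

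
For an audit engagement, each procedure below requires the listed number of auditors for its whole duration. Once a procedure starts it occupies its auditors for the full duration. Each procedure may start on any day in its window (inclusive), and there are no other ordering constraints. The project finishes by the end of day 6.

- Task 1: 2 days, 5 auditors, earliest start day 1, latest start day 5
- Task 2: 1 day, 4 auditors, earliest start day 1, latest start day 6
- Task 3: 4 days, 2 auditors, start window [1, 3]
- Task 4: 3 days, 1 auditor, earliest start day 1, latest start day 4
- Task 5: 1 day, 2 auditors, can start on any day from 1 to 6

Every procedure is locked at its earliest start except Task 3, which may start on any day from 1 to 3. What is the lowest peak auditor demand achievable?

Task 3@1: d1:14  d2:8  d3:3  d4:2  d5:0  d6:0 → peak 14
Task 3@2: d1:12  d2:8  d3:3  d4:2  d5:2  d6:0 → peak 12
Task 3@3: d1:12  d2:6  d3:3  d4:2  d5:2  d6:2 → peak 12
Best is Task 3@2, peak 12.

12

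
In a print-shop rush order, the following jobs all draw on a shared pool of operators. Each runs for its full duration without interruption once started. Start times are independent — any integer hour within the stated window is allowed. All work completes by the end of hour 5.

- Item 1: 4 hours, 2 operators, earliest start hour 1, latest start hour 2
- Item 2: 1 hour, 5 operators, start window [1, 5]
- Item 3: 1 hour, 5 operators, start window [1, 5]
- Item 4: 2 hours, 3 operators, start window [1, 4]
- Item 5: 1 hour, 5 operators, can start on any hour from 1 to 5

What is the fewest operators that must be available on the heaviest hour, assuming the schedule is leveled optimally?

Early-start (Item 1@1, Item 2@1, Item 3@1, Item 4@1, Item 5@1) gives peak 20: h1:20  h2:5  h3:2  h4:2  h5:0.
Shift Item 3→2, Item 4→3, Item 5→5.
Schedule Item 1@1, Item 2@1, Item 3@2, Item 4@3, Item 5@5: h1:7  h2:7  h3:5  h4:5  h5:5 — peak 7.

7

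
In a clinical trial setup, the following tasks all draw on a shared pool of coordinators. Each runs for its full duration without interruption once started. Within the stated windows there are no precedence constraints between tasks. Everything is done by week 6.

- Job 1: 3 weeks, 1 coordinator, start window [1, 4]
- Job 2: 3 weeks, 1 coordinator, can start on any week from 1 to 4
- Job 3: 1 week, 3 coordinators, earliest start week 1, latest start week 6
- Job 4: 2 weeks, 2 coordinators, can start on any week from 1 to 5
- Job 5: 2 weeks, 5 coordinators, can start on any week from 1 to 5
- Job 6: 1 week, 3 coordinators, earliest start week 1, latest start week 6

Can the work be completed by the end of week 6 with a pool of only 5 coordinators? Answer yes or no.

Schedule Job 1@1, Job 2@1, Job 3@1, Job 4@2, Job 5@4, Job 6@6: w1:5  w2:4  w3:4  w4:5  w5:5  w6:3 — peak 5 ≤ 5.

yes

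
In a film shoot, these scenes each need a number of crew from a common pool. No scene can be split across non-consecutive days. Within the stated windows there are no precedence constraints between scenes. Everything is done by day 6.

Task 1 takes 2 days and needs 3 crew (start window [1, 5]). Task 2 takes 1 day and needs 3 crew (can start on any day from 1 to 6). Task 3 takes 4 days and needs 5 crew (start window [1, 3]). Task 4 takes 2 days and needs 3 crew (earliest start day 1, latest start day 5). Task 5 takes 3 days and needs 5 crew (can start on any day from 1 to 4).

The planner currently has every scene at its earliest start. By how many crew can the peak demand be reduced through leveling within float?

Early-start peak: d1:19  d2:16  d3:10  d4:5  d5:0  d6:0 ⇒ 19.
Leveled (Task 1@1, Task 2@1, Task 3@3, Task 4@1, Task 5@3): d1:9  d2:6  d3:10  d4:10  d5:10  d6:5 ⇒ 10.
Reduction 19 − 10 = 9.

9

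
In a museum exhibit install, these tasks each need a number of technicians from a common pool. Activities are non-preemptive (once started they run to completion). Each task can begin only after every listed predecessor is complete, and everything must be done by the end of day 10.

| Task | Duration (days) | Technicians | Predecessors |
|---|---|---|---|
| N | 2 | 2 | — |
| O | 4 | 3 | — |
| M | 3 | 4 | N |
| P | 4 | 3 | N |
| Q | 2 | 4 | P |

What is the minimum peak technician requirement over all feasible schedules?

7

Early-start (N@1, O@1, M@3, P@3, Q@7) gives peak 10: d1:5  d2:5  d3:10  d4:10  d5:7  d6:3  d7:4  d8:4  d9:0  d10:0.
Shift P→5, Q→9.
Schedule N@1, O@1, M@3, P@5, Q@9: d1:5  d2:5  d3:7  d4:7  d5:7  d6:3  d7:3  d8:3  d9:4  d10:4 — peak 7.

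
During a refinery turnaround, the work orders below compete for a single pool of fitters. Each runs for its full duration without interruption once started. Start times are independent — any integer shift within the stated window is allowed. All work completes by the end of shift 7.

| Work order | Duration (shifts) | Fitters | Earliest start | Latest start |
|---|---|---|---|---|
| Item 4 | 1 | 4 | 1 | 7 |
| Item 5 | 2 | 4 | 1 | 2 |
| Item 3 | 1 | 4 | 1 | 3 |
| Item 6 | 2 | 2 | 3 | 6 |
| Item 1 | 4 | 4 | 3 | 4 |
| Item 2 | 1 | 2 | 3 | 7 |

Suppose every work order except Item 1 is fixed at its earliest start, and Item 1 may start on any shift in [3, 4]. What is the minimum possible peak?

Item 1@3: s1:12  s2:4  s3:8  s4:6  s5:4  s6:4  s7:0 → peak 12
Item 1@4: s1:12  s2:4  s3:4  s4:6  s5:4  s6:4  s7:4 → peak 12
Best is Item 1@3, peak 12.

12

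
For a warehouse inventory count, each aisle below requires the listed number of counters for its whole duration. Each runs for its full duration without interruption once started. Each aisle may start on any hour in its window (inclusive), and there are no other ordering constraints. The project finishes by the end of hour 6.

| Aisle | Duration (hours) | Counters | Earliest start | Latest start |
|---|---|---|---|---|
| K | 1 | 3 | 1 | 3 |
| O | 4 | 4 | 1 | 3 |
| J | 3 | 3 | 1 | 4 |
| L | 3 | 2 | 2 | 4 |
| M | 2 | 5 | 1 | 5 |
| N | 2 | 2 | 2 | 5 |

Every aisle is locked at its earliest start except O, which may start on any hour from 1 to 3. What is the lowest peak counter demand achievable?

O@1: h1:15  h2:16  h3:11  h4:6  h5:0  h6:0 → peak 16
O@2: h1:11  h2:16  h3:11  h4:6  h5:4  h6:0 → peak 16
O@3: h1:11  h2:12  h3:11  h4:6  h5:4  h6:4 → peak 12
Best is O@3, peak 12.

12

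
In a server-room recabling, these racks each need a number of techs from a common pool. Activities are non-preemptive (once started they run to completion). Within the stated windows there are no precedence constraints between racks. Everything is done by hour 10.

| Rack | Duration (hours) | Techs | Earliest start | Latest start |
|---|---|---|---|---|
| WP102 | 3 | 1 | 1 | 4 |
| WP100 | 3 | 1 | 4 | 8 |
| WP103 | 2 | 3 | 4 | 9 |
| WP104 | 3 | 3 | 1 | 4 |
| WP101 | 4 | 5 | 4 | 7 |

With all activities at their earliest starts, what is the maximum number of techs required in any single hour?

9

Early-start schedule: WP102@1, WP100@4, WP103@4, WP104@1, WP101@4.
Load per hour: hour 1: 4, hour 2: 4, hour 3: 4, hour 4: 9, hour 5: 9, hour 6: 6, hour 7: 5, hour 8: 0, hour 9: 0, hour 10: 0.
Peak is 9.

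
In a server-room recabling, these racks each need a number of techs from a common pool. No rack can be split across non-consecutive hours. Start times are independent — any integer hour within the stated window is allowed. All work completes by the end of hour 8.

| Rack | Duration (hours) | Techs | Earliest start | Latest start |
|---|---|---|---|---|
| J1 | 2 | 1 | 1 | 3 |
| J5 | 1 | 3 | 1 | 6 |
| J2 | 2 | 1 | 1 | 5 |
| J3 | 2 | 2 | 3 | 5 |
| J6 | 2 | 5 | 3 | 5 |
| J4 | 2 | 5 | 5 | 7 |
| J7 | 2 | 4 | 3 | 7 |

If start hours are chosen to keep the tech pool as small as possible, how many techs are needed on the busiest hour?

Early-start (J1@1, J5@1, J2@1, J3@3, J6@3, J4@5, J7@3) gives peak 11: h1:5  h2:2  h3:11  h4:11  h5:5  h6:5  h7:0  h8:0.
Shift J6→5, J4→7.
Schedule J1@1, J5@1, J2@1, J3@3, J6@5, J4@7, J7@3: h1:5  h2:2  h3:6  h4:6  h5:5  h6:5  h7:5  h8:5 — peak 6.

6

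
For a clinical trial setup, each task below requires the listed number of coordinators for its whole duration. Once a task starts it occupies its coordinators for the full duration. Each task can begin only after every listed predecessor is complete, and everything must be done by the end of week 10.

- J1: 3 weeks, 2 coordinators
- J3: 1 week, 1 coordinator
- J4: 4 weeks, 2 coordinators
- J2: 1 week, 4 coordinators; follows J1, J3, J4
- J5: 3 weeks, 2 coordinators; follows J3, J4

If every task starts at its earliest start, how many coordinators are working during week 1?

5

At early start, week 1 has: J1, J3, J4.
Demand: 2 + 1 + 2 = 5.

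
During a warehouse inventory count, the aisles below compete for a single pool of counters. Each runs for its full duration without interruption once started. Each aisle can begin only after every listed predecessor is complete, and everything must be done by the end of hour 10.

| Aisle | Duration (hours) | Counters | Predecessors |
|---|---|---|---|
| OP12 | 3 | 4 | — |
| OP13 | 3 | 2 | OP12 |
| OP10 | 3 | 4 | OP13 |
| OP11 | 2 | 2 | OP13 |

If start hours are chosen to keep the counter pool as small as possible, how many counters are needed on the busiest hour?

6

Schedule OP12@1, OP13@4, OP10@7, OP11@7: h1:4  h2:4  h3:4  h4:2  h5:2  h6:2  h7:6  h8:6  h9:4  h10:0 — peak 6.
No arrangement of the 10 feasible schedules does better.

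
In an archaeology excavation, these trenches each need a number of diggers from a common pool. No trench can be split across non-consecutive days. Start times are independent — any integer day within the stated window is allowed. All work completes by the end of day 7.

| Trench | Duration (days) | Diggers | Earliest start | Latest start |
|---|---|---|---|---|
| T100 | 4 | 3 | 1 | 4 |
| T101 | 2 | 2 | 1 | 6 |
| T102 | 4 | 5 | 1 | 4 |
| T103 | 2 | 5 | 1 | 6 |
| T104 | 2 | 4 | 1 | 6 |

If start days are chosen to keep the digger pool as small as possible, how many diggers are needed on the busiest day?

Early-start (T100@1, T101@1, T102@1, T103@1, T104@1) gives peak 19: d1:19  d2:19  d3:8  d4:8  d5:0  d6:0  d7:0.
Shift T103→5, T104→5.
Schedule T100@1, T101@1, T102@1, T103@5, T104@5: d1:10  d2:10  d3:8  d4:8  d5:9  d6:9  d7:0 — peak 10.

10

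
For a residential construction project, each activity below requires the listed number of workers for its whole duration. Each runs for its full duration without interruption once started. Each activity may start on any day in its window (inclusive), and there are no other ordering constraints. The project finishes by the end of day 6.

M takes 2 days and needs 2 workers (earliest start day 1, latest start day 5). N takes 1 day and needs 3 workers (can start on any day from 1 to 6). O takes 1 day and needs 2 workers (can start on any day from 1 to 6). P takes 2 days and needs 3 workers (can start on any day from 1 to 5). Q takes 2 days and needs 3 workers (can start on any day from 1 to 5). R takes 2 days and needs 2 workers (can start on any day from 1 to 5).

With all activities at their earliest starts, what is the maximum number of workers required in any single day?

Early-start schedule: M@1, N@1, O@1, P@1, Q@1, R@1.
Load per day: day 1: 15, day 2: 10, day 3: 0, day 4: 0, day 5: 0, day 6: 0.
Peak is 15.

15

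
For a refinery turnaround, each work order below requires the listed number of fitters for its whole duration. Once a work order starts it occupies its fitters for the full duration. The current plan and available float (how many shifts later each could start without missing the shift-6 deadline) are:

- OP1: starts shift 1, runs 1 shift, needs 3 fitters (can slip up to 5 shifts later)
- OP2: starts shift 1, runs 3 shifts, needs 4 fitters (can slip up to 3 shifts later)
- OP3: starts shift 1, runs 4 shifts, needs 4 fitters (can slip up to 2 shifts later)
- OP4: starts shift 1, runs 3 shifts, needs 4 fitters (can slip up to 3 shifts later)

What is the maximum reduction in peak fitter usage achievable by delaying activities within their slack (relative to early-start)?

7

Early-start peak: s1:15  s2:12  s3:12  s4:4  s5:0  s6:0 ⇒ 15.
Leveled (OP1@1, OP2@1, OP3@2, OP4@4): s1:7  s2:8  s3:8  s4:8  s5:8  s6:4 ⇒ 8.
Reduction 15 − 8 = 7.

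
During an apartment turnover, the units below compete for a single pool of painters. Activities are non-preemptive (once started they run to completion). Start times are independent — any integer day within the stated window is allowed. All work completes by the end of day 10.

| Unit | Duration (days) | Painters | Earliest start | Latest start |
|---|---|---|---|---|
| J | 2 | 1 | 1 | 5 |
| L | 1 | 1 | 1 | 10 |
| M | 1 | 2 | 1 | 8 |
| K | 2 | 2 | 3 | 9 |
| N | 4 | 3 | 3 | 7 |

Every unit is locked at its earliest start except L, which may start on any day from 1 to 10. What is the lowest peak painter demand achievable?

5

L@1: d1:4  d2:1  d3:5  d4:5  d5:3  d6:3  d7:0  d8:0  d9:0  d10:0 → peak 5
L@2: d1:3  d2:2  d3:5  d4:5  d5:3  d6:3  d7:0  d8:0  d9:0  d10:0 → peak 5
L@3: d1:3  d2:1  d3:6  d4:5  d5:3  d6:3  d7:0  d8:0  d9:0  d10:0 → peak 6
L@4: d1:3  d2:1  d3:5  d4:6  d5:3  d6:3  d7:0  d8:0  d9:0  d10:0 → peak 6
L@5: d1:3  d2:1  d3:5  d4:5  d5:4  d6:3  d7:0  d8:0  d9:0  d10:0 → peak 5
L@6: d1:3  d2:1  d3:5  d4:5  d5:3  d6:4  d7:0  d8:0  d9:0  d10:0 → peak 5
L@7: d1:3  d2:1  d3:5  d4:5  d5:3  d6:3  d7:1  d8:0  d9:0  d10:0 → peak 5
L@8: d1:3  d2:1  d3:5  d4:5  d5:3  d6:3  d7:0  d8:1  d9:0  d10:0 → peak 5
L@9: d1:3  d2:1  d3:5  d4:5  d5:3  d6:3  d7:0  d8:0  d9:1  d10:0 → peak 5
L@10: d1:3  d2:1  d3:5  d4:5  d5:3  d6:3  d7:0  d8:0  d9:0  d10:1 → peak 5
Best is L@1, peak 5.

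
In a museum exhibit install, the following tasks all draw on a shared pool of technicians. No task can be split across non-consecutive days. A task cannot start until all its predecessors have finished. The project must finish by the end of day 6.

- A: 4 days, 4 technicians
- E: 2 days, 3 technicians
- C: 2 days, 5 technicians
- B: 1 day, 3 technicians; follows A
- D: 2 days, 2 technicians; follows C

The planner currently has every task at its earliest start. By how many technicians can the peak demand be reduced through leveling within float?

Early-start peak: d1:12  d2:12  d3:6  d4:6  d5:3  d6:0 ⇒ 12.
Leveled (A@1, E@1, C@3, B@5, D@5): d1:7  d2:7  d3:9  d4:9  d5:5  d6:2 ⇒ 9.
Reduction 12 − 9 = 3.

3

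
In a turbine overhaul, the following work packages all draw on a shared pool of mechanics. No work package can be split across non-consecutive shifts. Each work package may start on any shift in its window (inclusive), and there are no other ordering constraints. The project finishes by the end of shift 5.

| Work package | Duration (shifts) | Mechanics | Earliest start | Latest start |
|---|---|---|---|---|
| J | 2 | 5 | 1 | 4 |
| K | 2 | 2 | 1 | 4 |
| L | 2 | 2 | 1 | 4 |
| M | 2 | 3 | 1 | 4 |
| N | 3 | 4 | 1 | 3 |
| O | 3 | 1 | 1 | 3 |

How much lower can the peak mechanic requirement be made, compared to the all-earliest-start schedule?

Early-start peak: s1:17  s2:17  s3:5  s4:0  s5:0 ⇒ 17.
Leveled (J@1, K@1, L@1, M@3, N@3, O@3): s1:9  s2:9  s3:8  s4:8  s5:5 ⇒ 9.
Reduction 17 − 9 = 8.

8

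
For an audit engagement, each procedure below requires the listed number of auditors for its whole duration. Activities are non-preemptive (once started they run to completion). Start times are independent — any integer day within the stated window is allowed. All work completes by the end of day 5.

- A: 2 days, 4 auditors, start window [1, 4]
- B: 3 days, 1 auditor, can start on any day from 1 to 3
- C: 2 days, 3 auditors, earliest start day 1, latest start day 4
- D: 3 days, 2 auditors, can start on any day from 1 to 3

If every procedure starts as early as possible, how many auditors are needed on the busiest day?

10

Early-start schedule: A@1, B@1, C@1, D@1.
Load per day: day 1: 10, day 2: 10, day 3: 3, day 4: 0, day 5: 0.
Peak is 10.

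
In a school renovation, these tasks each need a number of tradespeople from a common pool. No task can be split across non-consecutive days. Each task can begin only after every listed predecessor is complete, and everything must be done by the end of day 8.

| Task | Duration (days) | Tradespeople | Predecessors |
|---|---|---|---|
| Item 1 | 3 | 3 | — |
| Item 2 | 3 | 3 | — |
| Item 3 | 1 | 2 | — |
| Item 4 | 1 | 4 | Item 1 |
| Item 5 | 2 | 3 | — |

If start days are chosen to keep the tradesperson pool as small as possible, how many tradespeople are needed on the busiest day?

6

Early-start (Item 1@1, Item 2@1, Item 3@1, Item 4@4, Item 5@1) gives peak 11: d1:11  d2:9  d3:6  d4:4  d5:0  d6:0  d7:0  d8:0.
Shift Item 3→4, Item 5→5.
Schedule Item 1@1, Item 2@1, Item 3@4, Item 4@4, Item 5@5: d1:6  d2:6  d3:6  d4:6  d5:3  d6:3  d7:0  d8:0 — peak 6.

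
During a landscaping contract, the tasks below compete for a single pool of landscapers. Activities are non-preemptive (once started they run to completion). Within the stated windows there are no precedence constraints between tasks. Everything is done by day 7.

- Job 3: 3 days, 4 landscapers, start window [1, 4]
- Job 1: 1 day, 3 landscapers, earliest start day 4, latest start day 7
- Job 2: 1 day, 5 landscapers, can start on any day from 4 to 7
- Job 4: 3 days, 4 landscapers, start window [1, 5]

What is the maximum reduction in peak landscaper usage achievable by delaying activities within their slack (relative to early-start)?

1

Early-start peak: d1:8  d2:8  d3:8  d4:8  d5:0  d6:0  d7:0 ⇒ 8.
Leveled (Job 3@1, Job 1@4, Job 2@7, Job 4@4): d1:4  d2:4  d3:4  d4:7  d5:4  d6:4  d7:5 ⇒ 7.
Reduction 8 − 7 = 1.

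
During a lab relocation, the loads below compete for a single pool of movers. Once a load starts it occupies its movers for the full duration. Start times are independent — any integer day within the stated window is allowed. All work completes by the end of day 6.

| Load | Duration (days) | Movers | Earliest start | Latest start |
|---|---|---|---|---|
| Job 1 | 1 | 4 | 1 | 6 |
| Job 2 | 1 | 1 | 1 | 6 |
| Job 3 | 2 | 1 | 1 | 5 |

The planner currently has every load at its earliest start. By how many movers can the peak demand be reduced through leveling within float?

2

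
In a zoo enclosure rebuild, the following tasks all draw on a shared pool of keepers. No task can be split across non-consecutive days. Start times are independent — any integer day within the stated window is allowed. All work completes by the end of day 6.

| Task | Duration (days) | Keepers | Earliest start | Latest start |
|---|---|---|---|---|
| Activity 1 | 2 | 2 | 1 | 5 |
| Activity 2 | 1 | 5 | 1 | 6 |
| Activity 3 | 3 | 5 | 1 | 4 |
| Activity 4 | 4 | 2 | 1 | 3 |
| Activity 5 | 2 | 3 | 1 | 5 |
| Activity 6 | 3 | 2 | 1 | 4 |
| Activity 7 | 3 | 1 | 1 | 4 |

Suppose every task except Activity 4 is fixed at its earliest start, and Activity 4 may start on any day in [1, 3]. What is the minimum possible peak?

18

Activity 4@1: d1:20  d2:15  d3:10  d4:2  d5:0  d6:0 → peak 20
Activity 4@2: d1:18  d2:15  d3:10  d4:2  d5:2  d6:0 → peak 18
Activity 4@3: d1:18  d2:13  d3:10  d4:2  d5:2  d6:2 → peak 18
Best is Activity 4@2, peak 18.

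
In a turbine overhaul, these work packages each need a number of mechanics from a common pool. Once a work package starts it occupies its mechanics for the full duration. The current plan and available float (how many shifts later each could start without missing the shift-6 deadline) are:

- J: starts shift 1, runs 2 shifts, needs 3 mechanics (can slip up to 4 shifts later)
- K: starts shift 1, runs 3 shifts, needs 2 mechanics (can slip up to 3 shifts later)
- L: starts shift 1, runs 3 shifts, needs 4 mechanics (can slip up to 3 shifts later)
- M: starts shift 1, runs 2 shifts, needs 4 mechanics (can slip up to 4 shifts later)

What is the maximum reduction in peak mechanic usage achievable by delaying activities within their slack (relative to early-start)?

6

Early-start peak: s1:13  s2:13  s3:6  s4:0  s5:0  s6:0 ⇒ 13.
Leveled (J@1, K@3, L@1, M@4): s1:7  s2:7  s3:6  s4:6  s5:6  s6:0 ⇒ 7.
Reduction 13 − 7 = 6.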